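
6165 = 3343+2822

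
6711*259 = 1738149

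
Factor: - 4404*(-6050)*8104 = 2^6 * 3^1*5^2  *11^2 * 367^1*1013^1 = 215924596800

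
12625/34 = 371 + 11/34 = 371.32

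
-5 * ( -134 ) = 670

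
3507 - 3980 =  - 473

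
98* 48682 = 4770836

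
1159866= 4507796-3347930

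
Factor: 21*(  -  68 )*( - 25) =35700 = 2^2*3^1*5^2* 7^1*17^1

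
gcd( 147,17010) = 21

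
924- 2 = 922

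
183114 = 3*61038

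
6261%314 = 295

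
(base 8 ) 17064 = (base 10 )7732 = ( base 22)FLA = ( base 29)95i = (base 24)da4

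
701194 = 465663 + 235531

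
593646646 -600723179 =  - 7076533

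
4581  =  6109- 1528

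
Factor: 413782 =2^1*19^1*10889^1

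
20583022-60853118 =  - 40270096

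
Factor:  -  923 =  - 13^1*71^1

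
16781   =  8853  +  7928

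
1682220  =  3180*529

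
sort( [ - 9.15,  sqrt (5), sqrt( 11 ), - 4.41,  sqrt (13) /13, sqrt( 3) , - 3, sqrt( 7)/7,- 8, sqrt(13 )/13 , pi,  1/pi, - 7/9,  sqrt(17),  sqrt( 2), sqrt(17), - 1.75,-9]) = [-9.15 , - 9,- 8, - 4.41, - 3, - 1.75, - 7/9 , sqrt( 13) /13, sqrt (13 ) /13,1/pi, sqrt(7 )/7, sqrt(2 ) , sqrt(3 ) , sqrt( 5 ),  pi,sqrt( 11 ),sqrt( 17 ), sqrt(17)] 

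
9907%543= 133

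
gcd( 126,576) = 18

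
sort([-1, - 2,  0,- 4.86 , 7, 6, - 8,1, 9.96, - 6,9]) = [-8,-6, - 4.86, - 2, - 1, 0, 1,6,7, 9, 9.96 ]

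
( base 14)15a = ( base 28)9o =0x114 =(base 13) 183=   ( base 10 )276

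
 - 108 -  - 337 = 229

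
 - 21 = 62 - 83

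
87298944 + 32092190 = 119391134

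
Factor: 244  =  2^2*61^1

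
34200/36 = 950 = 950.00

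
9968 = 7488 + 2480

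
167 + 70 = 237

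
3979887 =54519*73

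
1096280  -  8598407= - 7502127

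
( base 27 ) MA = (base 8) 1134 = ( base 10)604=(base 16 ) 25c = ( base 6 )2444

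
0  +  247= 247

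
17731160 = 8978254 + 8752906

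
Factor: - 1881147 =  - 3^1 * 23^1 * 137^1*199^1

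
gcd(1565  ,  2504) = 313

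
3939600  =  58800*67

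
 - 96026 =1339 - 97365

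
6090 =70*87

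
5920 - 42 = 5878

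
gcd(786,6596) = 2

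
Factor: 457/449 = 449^(  -  1 )*457^1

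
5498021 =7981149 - 2483128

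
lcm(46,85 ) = 3910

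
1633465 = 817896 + 815569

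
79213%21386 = 15055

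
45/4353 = 15/1451 = 0.01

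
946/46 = 20 + 13/23 = 20.57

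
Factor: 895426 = 2^1*7^2*9137^1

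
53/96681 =53/96681 =0.00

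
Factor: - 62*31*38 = - 73036 =- 2^2*19^1*31^2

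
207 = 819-612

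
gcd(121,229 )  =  1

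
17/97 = 17/97 = 0.18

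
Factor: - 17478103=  - 557^1*31379^1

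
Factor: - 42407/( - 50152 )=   2^ ( - 3)*6269^( - 1)*42407^1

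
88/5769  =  88/5769=0.02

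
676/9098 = 338/4549 = 0.07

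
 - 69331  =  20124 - 89455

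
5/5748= 5/5748 = 0.00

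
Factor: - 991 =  - 991^1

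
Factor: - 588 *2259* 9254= - 12292014168 = - 2^3*  3^3*7^3*251^1*661^1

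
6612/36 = 551/3= 183.67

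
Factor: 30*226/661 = 2^2*3^1*5^1*113^1*661^( -1 ) = 6780/661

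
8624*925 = 7977200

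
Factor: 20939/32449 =37^( - 1) * 877^( - 1 )*20939^1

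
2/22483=2/22483=0.00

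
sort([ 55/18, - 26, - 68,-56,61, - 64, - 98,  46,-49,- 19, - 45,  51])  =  [ - 98,-68, - 64, - 56 , - 49 ,-45, - 26, - 19 , 55/18, 46, 51,61 ]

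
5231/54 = 96+47/54 = 96.87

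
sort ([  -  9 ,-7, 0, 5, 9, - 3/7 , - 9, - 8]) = [  -  9,-9 ,-8, - 7, - 3/7, 0, 5, 9]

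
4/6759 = 4/6759  =  0.00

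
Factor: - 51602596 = - 2^2 * 67^1*192547^1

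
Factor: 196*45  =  8820 = 2^2*3^2*5^1*7^2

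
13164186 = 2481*5306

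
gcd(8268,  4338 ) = 6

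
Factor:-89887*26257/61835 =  - 2360162959/61835 = - 5^(-1)*7^2* 11^2 * 31^1 * 83^(  -  1 ) * 149^( - 1)*12841^1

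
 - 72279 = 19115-91394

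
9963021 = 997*9993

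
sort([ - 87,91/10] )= [ - 87,91/10 ]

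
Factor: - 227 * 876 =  - 2^2*3^1 * 73^1*227^1= - 198852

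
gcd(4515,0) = 4515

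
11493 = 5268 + 6225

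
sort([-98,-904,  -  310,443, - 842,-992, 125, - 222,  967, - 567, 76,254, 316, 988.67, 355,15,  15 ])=[ - 992, - 904,  -  842,- 567, - 310, - 222, - 98,15, 15,76,125, 254,316,355,443, 967, 988.67 ]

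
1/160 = 1/160  =  0.01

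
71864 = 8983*8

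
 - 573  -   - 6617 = 6044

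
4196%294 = 80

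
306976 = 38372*8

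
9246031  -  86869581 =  - 77623550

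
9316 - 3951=5365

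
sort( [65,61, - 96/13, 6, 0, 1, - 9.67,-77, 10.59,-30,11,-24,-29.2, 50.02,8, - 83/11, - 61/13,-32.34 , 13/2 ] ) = [ - 77, - 32.34, - 30, - 29.2,  -  24,-9.67, - 83/11, - 96/13, - 61/13,  0,1, 6  ,  13/2,  8, 10.59,  11, 50.02, 61 , 65]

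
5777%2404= 969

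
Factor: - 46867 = - 46867^1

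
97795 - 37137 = 60658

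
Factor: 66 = 2^1*3^1 * 11^1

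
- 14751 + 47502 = 32751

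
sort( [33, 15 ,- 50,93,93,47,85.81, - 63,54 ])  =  [ - 63 ,-50 , 15, 33,  47,54,  85.81 , 93,  93]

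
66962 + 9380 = 76342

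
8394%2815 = 2764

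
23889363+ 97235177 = 121124540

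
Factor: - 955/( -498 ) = 2^(-1)*3^(  -  1 )*5^1*83^(  -  1)* 191^1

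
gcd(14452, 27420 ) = 4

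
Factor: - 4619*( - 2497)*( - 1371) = -15812624553  =  - 3^1* 11^1 * 31^1*149^1*227^1*457^1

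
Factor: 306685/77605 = 11^(  -  1)*17^(-1)*739^1 = 739/187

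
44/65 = 44/65 = 0.68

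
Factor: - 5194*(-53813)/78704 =2^( - 3 )*7^2*53^1*4919^(  -  1 )*53813^1= 139752361/39352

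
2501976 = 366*6836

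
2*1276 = 2552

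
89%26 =11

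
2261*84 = 189924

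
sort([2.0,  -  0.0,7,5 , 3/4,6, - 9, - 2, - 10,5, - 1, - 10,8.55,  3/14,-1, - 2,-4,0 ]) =[ - 10,-10, - 9, - 4, - 2, - 2, - 1, -1, - 0.0,0,3/14,3/4, 2.0, 5, 5, 6,7,8.55]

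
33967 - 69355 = - 35388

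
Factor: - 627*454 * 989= - 2^1*3^1 * 11^1* 19^1 * 23^1 * 43^1*227^1  =  - 281526762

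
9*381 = 3429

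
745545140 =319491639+426053501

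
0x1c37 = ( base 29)8H2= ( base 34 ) 68f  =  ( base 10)7223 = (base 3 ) 100220112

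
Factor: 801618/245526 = 17^1*29^1*151^( - 1) = 493/151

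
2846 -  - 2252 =5098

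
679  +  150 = 829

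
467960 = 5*93592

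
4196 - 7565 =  - 3369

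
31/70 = 31/70 = 0.44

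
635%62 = 15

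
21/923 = 21/923 = 0.02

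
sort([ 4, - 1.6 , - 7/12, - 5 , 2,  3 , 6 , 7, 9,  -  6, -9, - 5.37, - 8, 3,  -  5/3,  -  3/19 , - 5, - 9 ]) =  [ - 9,-9, - 8, - 6, - 5.37, - 5,  -  5,  -  5/3, - 1.6,-7/12,- 3/19, 2 , 3,3, 4, 6,7,9] 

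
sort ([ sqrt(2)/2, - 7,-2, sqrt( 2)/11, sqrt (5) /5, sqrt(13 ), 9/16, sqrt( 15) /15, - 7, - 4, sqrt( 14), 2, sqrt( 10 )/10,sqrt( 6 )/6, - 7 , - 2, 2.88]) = [- 7,-7, - 7, - 4, - 2,-2,sqrt( 2 ) /11,sqrt( 15)/15, sqrt( 10)/10,  sqrt(6 )/6,sqrt( 5 )/5,9/16,  sqrt( 2 ) /2, 2, 2.88,sqrt(13 ),sqrt( 14 ) ] 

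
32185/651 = 49 + 286/651= 49.44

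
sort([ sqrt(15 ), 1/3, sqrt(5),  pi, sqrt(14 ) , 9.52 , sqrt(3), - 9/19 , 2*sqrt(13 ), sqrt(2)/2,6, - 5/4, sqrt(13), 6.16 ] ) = [ - 5/4,-9/19, 1/3,sqrt( 2)/2, sqrt( 3), sqrt(5 ), pi,sqrt(13 ), sqrt( 14 ), sqrt(15 ), 6, 6.16, 2*sqrt( 13 ),9.52 ]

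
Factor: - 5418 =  - 2^1 * 3^2* 7^1*43^1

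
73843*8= 590744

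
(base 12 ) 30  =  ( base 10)36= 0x24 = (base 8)44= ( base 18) 20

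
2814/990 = 2  +  139/165 = 2.84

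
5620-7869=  - 2249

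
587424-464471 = 122953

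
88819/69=1287+ 16/69 = 1287.23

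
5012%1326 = 1034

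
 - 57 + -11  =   - 68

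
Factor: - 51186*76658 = -2^2*3^1*19^1*449^1 * 38329^1 = - 3923816388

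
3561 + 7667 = 11228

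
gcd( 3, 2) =1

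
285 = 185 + 100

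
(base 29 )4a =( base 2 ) 1111110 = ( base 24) 56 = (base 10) 126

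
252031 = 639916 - 387885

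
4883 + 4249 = 9132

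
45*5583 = 251235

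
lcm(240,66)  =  2640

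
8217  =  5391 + 2826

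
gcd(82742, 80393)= 1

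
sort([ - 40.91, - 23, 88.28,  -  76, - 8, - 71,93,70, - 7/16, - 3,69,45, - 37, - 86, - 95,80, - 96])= [ -96,-95,-86, - 76, - 71, - 40.91, - 37, - 23, - 8,-3 , - 7/16, 45,69,70,80 , 88.28,93] 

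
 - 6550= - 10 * 655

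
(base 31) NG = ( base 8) 1331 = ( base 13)441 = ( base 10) 729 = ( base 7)2061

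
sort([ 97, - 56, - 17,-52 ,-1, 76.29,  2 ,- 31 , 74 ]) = [-56, -52,  -  31, - 17 ,  -  1, 2,74,76.29,97]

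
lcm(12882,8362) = 476634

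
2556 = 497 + 2059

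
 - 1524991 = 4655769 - 6180760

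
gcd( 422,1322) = 2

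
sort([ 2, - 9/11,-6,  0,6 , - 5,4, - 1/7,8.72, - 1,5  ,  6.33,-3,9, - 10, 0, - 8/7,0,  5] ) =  [ - 10, - 6,-5, - 3, - 8/7, - 1, - 9/11, - 1/7, 0, 0, 0 , 2,4 , 5, 5,6,6.33, 8.72 , 9]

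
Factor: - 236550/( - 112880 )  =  285/136 = 2^( - 3 )*3^1 *5^1*17^ ( - 1)*19^1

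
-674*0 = 0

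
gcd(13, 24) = 1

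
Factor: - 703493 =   -  7^4 * 293^1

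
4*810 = 3240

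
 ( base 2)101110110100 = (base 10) 2996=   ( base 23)5F6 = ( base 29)3G9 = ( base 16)BB4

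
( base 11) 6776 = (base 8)21324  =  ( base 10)8916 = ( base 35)79q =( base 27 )C66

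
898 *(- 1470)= - 1320060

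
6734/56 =481/4=120.25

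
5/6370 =1/1274=0.00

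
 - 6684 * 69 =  - 461196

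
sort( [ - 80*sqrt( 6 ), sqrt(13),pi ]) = [ - 80*sqrt(6 ),pi,sqrt( 13 )]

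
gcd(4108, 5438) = 2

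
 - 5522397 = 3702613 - 9225010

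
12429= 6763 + 5666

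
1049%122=73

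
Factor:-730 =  - 2^1 * 5^1*73^1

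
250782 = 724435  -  473653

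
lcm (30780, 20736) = 1969920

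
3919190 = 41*95590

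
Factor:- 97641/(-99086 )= 2^( - 1 )*3^2 * 13^( - 1 )*19^1*37^( - 1 )*103^(- 1 )*571^1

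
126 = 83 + 43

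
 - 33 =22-55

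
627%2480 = 627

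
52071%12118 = 3599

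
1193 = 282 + 911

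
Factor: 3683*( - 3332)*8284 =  - 101659226704 = - 2^4*7^2*17^1 *19^1*29^1 * 109^1*127^1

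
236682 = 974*243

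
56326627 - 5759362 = 50567265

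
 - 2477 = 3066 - 5543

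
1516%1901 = 1516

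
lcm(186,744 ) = 744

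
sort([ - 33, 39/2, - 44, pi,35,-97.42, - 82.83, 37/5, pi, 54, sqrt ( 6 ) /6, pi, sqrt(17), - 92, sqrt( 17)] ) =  [-97.42,-92, - 82.83, - 44, - 33,sqrt(6 )/6 , pi, pi, pi,  sqrt( 17), sqrt(17),  37/5, 39/2,35, 54]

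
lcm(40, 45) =360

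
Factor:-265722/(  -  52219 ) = 402/79 = 2^1 * 3^1*67^1*79^(-1 )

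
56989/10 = 56989/10 = 5698.90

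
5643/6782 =5643/6782 = 0.83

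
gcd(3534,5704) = 62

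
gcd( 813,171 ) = 3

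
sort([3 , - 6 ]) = [ - 6,3] 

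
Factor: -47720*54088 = - 2581079360 = - 2^6*5^1* 1193^1 * 6761^1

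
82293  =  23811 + 58482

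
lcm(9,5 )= 45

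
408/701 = 408/701= 0.58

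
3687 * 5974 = 22026138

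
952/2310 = 68/165 = 0.41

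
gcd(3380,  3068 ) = 52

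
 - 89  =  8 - 97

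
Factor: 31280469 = 3^1*11^1 * 947893^1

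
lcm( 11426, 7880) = 228520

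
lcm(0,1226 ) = 0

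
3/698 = 3/698 = 0.00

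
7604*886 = 6737144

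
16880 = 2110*8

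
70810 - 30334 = 40476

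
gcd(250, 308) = 2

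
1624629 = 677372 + 947257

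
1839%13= 6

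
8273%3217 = 1839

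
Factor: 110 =2^1*5^1*11^1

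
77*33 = 2541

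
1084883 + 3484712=4569595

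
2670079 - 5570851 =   -  2900772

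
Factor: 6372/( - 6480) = - 59/60 = - 2^( - 2 ) *3^( - 1 )*5^( - 1)*59^1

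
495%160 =15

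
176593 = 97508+79085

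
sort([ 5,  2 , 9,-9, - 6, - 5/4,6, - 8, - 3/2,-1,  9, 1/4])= [ -9, - 8 , - 6,-3/2,  -  5/4,-1,1/4, 2, 5,6,9,9]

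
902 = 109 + 793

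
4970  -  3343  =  1627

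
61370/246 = 30685/123 =249.47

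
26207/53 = 26207/53 = 494.47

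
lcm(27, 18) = 54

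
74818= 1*74818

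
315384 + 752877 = 1068261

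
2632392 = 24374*108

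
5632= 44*128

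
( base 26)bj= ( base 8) 461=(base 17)10g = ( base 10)305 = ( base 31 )9q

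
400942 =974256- 573314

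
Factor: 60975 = 3^2 * 5^2 * 271^1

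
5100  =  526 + 4574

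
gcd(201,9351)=3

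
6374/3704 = 1+1335/1852 = 1.72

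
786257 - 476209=310048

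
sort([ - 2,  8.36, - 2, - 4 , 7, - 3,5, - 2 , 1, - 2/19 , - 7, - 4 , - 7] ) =[ - 7, - 7, - 4, - 4, -3,  -  2, - 2, - 2, - 2/19, 1,5, 7, 8.36 ]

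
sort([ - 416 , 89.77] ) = [ -416,89.77]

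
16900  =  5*3380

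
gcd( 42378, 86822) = 2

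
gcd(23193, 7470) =9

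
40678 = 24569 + 16109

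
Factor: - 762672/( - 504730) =2^3*3^1*5^( - 1)*17^( - 1)*2969^( - 1)*15889^1 = 381336/252365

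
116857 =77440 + 39417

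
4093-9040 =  - 4947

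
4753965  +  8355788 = 13109753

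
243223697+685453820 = 928677517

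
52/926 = 26/463 = 0.06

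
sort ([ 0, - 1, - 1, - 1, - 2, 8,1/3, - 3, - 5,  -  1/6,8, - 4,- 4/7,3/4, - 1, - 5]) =[-5,-5, - 4,  -  3, - 2,-1, - 1 , - 1 , - 1, - 4/7 ,-1/6, 0,1/3,3/4, 8,8]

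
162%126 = 36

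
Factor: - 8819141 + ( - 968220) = - 9787361 = - 1091^1*8971^1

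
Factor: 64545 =3^1*5^1*13^1*331^1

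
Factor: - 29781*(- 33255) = 990367155=3^5*5^1*739^1 * 1103^1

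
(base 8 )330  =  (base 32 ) 6o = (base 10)216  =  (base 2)11011000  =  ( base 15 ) e6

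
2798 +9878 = 12676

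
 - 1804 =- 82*22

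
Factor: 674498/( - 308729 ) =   -  2^1*11^1*43^1*433^( - 1) = - 946/433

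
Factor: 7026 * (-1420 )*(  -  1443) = 14396695560 = 2^3  *3^2* 5^1*13^1*37^1*71^1*1171^1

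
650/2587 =50/199 = 0.25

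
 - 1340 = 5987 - 7327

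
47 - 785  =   - 738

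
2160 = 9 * 240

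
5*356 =1780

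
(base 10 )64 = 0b1000000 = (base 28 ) 28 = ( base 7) 121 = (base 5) 224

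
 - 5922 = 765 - 6687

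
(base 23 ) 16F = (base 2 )1010101010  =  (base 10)682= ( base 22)190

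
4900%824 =780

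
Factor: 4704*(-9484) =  - 2^7*3^1*7^2*2371^1  =  - 44612736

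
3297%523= 159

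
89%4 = 1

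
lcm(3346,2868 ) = 20076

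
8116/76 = 106 + 15/19 =106.79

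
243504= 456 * 534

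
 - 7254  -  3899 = -11153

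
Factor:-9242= - 2^1 * 4621^1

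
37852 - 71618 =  - 33766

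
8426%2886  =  2654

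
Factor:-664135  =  -5^1 * 43^1*3089^1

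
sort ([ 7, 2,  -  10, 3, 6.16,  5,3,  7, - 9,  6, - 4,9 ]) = [ - 10, - 9 , - 4, 2,3,3,5, 6,  6.16,7 , 7, 9]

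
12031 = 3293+8738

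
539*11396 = 6142444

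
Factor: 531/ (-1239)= -3^1 * 7^ ( - 1) = -3/7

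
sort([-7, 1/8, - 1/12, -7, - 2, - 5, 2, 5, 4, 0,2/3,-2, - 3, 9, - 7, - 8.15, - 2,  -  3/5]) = [ -8.15, - 7, - 7 , - 7, - 5, - 3, - 2, - 2, - 2,-3/5, - 1/12,0,1/8, 2/3, 2, 4, 5, 9]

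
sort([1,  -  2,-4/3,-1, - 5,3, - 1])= [ - 5, -2, - 4/3,-1, - 1,1,3]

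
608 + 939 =1547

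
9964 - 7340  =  2624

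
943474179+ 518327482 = 1461801661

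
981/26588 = 981/26588 =0.04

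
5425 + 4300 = 9725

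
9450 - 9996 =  - 546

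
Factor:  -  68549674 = -2^1*34274837^1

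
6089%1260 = 1049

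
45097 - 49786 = -4689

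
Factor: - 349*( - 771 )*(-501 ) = -134808579 = - 3^2*167^1*257^1* 349^1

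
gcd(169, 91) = 13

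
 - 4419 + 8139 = 3720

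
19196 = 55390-36194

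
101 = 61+40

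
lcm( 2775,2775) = 2775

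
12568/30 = 6284/15= 418.93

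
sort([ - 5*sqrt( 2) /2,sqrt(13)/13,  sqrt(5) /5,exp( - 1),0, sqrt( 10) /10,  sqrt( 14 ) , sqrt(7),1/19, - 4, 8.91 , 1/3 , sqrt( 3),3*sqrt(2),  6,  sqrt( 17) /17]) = [  -  4, - 5*sqrt( 2 ) /2,  0,1/19, sqrt ( 17)/17, sqrt( 13) /13, sqrt ( 10 ) /10,  1/3, exp ( - 1 ) , sqrt(5)/5,sqrt (3),  sqrt( 7 ) , sqrt( 14), 3*sqrt( 2), 6, 8.91 ]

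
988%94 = 48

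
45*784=35280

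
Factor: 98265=3^1 * 5^1* 6551^1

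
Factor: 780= 2^2*3^1 *5^1*13^1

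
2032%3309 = 2032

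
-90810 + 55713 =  - 35097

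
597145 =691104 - 93959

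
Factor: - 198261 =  - 3^3 * 7^1*1049^1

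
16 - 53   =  -37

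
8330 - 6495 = 1835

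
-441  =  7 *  (-63) 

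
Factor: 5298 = 2^1* 3^1*883^1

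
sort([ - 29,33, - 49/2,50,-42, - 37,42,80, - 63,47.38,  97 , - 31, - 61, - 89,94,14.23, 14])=[ - 89, - 63,- 61, - 42, - 37 , - 31,- 29, - 49/2,14,14.23,  33,42,47.38,50,80 , 94,97 ]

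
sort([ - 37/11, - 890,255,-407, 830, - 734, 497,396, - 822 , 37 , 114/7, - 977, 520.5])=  [ - 977, - 890, - 822, - 734, - 407, - 37/11,114/7,37,255, 396, 497, 520.5, 830]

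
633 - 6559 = -5926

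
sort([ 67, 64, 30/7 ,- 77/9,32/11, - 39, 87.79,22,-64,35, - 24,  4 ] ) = [ - 64,-39, - 24, - 77/9,32/11,4,30/7, 22, 35,64 , 67, 87.79] 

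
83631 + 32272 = 115903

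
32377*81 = 2622537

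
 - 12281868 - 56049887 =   -  68331755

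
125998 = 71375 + 54623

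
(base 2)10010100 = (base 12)104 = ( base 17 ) 8C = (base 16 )94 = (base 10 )148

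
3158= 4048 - 890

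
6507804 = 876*7429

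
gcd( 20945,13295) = 5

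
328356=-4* ( - 82089)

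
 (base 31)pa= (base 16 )311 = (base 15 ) 375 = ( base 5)11120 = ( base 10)785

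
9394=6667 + 2727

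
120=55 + 65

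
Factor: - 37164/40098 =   -  38/41 = -2^1*19^1*41^ (-1 ) 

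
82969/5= 16593+4/5 = 16593.80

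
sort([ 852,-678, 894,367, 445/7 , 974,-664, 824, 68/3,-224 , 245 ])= [-678, - 664, - 224, 68/3,445/7, 245 , 367, 824, 852,894, 974] 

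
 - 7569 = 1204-8773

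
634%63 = 4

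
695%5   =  0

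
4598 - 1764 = 2834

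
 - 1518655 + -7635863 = -9154518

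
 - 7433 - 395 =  - 7828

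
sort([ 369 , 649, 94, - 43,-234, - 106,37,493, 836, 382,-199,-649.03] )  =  [-649.03, - 234, - 199,  -  106, - 43, 37,94,369,382,493,649,836]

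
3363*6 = 20178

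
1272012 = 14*90858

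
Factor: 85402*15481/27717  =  1322108362/27717  =  2^1*3^( - 1) * 113^1*137^1*9239^(-1)*42701^1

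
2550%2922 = 2550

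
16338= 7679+8659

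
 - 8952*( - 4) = 35808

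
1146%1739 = 1146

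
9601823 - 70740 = 9531083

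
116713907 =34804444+81909463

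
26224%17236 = 8988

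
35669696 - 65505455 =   -  29835759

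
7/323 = 7/323 = 0.02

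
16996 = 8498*2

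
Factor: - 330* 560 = - 2^5 * 3^1*5^2*7^1*11^1 = - 184800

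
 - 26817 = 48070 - 74887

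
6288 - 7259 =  - 971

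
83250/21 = 3964 + 2/7 = 3964.29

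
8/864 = 1/108 = 0.01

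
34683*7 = 242781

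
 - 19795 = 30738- 50533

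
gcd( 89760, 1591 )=1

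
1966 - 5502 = -3536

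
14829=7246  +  7583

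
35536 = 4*8884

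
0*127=0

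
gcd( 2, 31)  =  1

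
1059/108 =353/36 = 9.81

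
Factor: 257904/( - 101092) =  - 2^2*3^4*127^( - 1 ) = -324/127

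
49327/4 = 12331 + 3/4 = 12331.75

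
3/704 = 3/704  =  0.00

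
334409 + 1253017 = 1587426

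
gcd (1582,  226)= 226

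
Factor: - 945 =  - 3^3*5^1*7^1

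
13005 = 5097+7908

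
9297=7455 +1842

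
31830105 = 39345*809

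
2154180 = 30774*70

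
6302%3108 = 86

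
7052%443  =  407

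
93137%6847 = 4126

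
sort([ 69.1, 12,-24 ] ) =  [-24 , 12,69.1]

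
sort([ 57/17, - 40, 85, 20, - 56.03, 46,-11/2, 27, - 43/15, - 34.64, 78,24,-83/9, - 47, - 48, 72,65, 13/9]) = [-56.03, - 48, - 47, - 40, -34.64, - 83/9, - 11/2, - 43/15,13/9 , 57/17, 20,  24, 27,  46, 65, 72, 78, 85]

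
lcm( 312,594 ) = 30888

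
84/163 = 84/163 = 0.52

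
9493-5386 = 4107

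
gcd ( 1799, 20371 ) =1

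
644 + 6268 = 6912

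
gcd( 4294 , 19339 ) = 1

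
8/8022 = 4/4011 = 0.00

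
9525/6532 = 9525/6532 = 1.46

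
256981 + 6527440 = 6784421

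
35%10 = 5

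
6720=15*448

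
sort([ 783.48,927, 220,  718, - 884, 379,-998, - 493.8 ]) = [  -  998, - 884,-493.8 , 220,  379,718, 783.48, 927]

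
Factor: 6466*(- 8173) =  - 2^1*11^1*53^1*61^1*743^1 = - 52846618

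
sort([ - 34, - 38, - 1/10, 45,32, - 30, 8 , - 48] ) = [- 48, - 38,-34, - 30, - 1/10, 8,32 , 45]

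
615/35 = 123/7  =  17.57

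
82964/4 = 20741=20741.00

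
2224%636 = 316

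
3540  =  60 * 59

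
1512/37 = 40 + 32/37= 40.86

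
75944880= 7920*9589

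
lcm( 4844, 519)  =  14532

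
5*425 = 2125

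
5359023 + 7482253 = 12841276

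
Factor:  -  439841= - 17^1 * 25873^1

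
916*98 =89768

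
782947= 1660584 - 877637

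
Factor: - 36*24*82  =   - 70848 = - 2^6*3^3*41^1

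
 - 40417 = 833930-874347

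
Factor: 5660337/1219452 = 2^ ( - 2)*13^( - 1 )*17^1 *41^1*2707^1*7817^(-1 ) = 1886779/406484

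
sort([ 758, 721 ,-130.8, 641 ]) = [ - 130.8,641,721, 758 ] 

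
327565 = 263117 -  - 64448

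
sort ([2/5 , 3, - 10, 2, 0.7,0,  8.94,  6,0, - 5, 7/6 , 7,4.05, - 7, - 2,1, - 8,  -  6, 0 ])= [ - 10,-8,-7, - 6, - 5, - 2, 0,0, 0, 2/5, 0.7, 1, 7/6, 2,3, 4.05, 6 , 7, 8.94]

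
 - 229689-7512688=  -  7742377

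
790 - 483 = 307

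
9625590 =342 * 28145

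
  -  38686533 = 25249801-63936334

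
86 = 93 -7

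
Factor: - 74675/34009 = - 5^2*29^1*71^( - 1)*103^1*479^(-1)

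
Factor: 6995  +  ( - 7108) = - 113 = - 113^1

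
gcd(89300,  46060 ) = 940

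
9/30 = 3/10 = 0.30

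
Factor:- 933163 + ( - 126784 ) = - 7^1*53^1*2857^1 = -1059947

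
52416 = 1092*48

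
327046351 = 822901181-495854830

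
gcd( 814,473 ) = 11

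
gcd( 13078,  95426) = 2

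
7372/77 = 7372/77 = 95.74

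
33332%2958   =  794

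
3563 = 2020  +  1543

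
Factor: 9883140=2^2*3^1*5^1*127^1*1297^1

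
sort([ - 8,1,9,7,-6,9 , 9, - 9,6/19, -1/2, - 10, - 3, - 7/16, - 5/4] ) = [ - 10,-9, - 8, - 6, - 3 , - 5/4, - 1/2 , - 7/16,6/19,1,7,9, 9,9 ] 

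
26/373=26/373= 0.07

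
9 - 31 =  - 22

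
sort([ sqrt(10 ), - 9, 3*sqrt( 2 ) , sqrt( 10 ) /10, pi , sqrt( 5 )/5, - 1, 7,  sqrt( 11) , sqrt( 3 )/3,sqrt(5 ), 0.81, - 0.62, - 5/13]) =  [- 9 , - 1 , -0.62, - 5/13, sqrt( 10) /10,sqrt (5)/5, sqrt( 3 ) /3, 0.81, sqrt( 5), pi, sqrt( 10),sqrt(11 ), 3*sqrt( 2 ),7]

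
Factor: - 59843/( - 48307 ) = 83/67 = 67^(-1)*83^1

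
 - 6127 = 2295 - 8422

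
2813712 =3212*876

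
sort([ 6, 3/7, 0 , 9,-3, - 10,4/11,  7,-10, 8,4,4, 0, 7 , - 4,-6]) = [ - 10, - 10, - 6, - 4,-3, 0, 0 , 4/11,3/7, 4, 4, 6, 7,  7, 8, 9 ]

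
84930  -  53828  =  31102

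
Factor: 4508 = 2^2*7^2*23^1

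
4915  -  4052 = 863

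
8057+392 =8449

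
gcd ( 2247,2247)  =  2247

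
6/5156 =3/2578 = 0.00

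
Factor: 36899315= 5^1 * 2237^1 * 3299^1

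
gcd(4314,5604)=6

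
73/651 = 73/651= 0.11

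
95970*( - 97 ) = - 9309090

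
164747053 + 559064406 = 723811459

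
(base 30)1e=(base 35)19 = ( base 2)101100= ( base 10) 44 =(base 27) 1h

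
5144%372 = 308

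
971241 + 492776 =1464017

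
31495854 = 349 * 90246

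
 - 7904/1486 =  - 3952/743  =  - 5.32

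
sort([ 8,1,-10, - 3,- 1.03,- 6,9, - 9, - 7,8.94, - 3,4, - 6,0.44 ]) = [ - 10, - 9, -7, - 6, - 6, - 3, - 3,-1.03,0.44 , 1,4,8,8.94, 9]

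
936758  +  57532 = 994290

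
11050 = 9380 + 1670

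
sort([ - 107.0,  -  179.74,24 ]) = [- 179.74,-107.0,24]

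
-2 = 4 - 6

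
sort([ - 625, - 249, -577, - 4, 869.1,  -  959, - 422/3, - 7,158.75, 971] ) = [ - 959,-625, - 577, - 249, - 422/3,-7,- 4, 158.75,869.1,  971 ]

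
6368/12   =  530+ 2/3 = 530.67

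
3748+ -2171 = 1577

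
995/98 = 10 + 15/98 = 10.15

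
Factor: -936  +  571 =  - 5^1*73^1 = -  365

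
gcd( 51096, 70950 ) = 6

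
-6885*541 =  - 3724785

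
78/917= 78/917  =  0.09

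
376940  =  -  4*( - 94235)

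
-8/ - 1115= 8/1115 = 0.01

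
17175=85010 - 67835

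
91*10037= 913367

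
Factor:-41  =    -  41^1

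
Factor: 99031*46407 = 3^1*31^1*167^1*499^1 * 593^1 = 4595731617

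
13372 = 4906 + 8466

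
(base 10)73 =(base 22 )37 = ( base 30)2D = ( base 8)111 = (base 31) 2b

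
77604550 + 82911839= 160516389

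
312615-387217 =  - 74602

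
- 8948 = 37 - 8985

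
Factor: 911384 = 2^3*  37^1*3079^1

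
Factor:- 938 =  - 2^1*7^1*67^1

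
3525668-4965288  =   - 1439620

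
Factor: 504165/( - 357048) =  - 305/216 = - 2^( - 3)*3^( -3) * 5^1*61^1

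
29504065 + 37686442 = 67190507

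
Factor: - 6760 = - 2^3*5^1*13^2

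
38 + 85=123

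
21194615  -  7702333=13492282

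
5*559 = 2795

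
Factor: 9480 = 2^3* 3^1*5^1*79^1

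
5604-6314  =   - 710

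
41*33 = 1353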